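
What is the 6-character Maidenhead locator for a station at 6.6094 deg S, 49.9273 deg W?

Offset from 180°W / 90°S: lon 130.0727°, lat 83.3906°.
Field (20°×10°, letters A–R): lon ⌊130.0727/20⌋ = 6 → G; lat ⌊83.3906/10⌋ = 8 → I.
Square (2°×1°, digits 0–9): lon ⌊10.0727/2⌋ = 5; lat ⌊3.3906/1⌋ = 3.
Subsquare (5′×2.5′, letters a–x): lon ⌊0.0727/0.0833333⌋ = 0 → a; lat ⌊0.3906/0.0416667⌋ = 9 → j.

GI53aj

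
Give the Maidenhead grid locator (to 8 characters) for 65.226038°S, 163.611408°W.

AC84es65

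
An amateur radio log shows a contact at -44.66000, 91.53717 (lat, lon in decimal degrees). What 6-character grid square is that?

NE55si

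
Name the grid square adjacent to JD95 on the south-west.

JD84

Longitude square 9; −1 → 8.
Latitude square 5; −1 → 4.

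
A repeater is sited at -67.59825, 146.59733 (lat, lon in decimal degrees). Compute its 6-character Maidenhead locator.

Shift to the Maidenhead origin (180°W, 90°S): lon 326.5973, lat 22.4018.
Field: lon ⌊326.5973/20⌋ = 16 → Q; lat ⌊22.4018/10⌋ = 2 → C.
Square: lon ⌊6.5973/2⌋ = 3; lat ⌊2.4018/1⌋ = 2.
Subsquare: lon ⌊0.5973/0.0833333⌋ = 7 → h; lat ⌊0.4018/0.0416667⌋ = 9 → j.

QC32hj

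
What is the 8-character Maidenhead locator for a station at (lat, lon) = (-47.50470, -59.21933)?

GE02jl38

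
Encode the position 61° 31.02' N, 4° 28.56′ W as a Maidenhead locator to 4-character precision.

IP71

Offset from 180°W / 90°S: lon 175.52°, lat 151.52°.
Field: 175.52/20 → 8 → I, 151.52/10 → 15 → P; chars IP.
Square: 15.52/2 → 7, 1.52/1 → 1; chars 71.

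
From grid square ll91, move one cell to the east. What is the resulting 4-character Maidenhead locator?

ML01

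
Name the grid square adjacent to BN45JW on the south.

BN45jv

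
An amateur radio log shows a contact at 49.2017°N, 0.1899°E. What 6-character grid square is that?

Add 180° to longitude and 90° to latitude: 180.1899, 139.2017.
Field: 180.1899/20 → 9 → J, 139.2017/10 → 13 → N; chars JN.
Square: 0.1899/2 → 0, 9.2017/1 → 9; chars 09.
Subsquare: 0.1899/0.0833333 → 2 → c, 0.2017/0.0416667 → 4 → e; chars ce.

JN09ce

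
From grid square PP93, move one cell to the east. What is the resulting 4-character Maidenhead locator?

QP03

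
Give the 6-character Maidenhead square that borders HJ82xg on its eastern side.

HJ92ag

Longitude subsquare x = 23; +1 → 24, wraps to 0 = a, carry into square.
Longitude square 8; +1 → 9.
The latitude characters are unchanged.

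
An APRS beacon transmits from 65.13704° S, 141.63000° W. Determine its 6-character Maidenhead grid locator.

BC94eu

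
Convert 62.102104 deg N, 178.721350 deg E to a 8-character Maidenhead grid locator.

Shift to the Maidenhead origin (180°W, 90°S): lon 358.72135, lat 152.10210.
Field: 358.72135/20 → 17 → R, 152.10210/10 → 15 → P; chars RP.
Square: 18.72135/2 → 9, 2.10210/1 → 2; chars 92.
Subsquare: 0.72135/0.0833333 → 8 → i, 0.10210/0.0416667 → 2 → c; chars ic.
Extended square: 0.05468/0.00833333 → 6, 0.01877/0.00416667 → 4; chars 64.

RP92ic64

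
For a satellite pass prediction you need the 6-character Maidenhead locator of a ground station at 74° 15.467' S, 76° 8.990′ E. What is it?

Add 180° to longitude and 90° to latitude: 256.1498, 15.7422.
Field (20°×10°, letters A–R): 256.1498/20 → 12 → M, 15.7422/10 → 1 → B; chars MB.
Square (2°×1°, digits 0–9): 16.1498/2 → 8, 5.7422/1 → 5; chars 85.
Subsquare (5′×2.5′, letters a–x): 0.1498/0.0833333 → 1 → b, 0.7422/0.0416667 → 17 → r; chars br.

MB85br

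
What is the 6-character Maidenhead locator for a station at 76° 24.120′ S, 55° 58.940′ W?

GB23ao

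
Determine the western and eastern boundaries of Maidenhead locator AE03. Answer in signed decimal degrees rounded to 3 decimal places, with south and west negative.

Field A=0, E=4: +0·20° lon, +4·10° lat → SW at lon -180°, lat -50°.
Square 0, 3: +0·2° lon, +3·1° lat → SW at lon -180°, lat -47°.
Cell spans 2° lon × 1° lat.
west -180.000, east -178.000.

-180.000, -178.000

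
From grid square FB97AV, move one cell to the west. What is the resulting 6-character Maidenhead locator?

Longitude subsquare a = 0; −1 → -1, wraps to 23 = x, carry into square.
Longitude square 9; −1 → 8.
The latitude characters are unchanged.

FB87xv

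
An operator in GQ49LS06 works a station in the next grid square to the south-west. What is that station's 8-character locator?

Longitude extended square 0; −1 → -1, wraps to 9, carry into subsquare.
Longitude subsquare l = 11; −1 → 10 = k.
Latitude extended square 6; −1 → 5.

GQ49ks95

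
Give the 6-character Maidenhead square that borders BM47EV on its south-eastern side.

Longitude subsquare e = 4; +1 → 5 = f.
Latitude subsquare v = 21; −1 → 20 = u.

BM47fu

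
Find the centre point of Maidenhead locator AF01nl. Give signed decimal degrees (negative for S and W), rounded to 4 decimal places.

Field A=0, F=5: +0·20° lon, +5·10° lat → SW at lon -180°, lat -40°.
Square 0, 1: +0·2° lon, +1·1° lat → SW at lon -180°, lat -39°.
Subsquare n=13, l=11: +13·0.0833333° lon, +11·0.0416667° lat → SW at lon -178.917°, lat -38.5417°.
Cell spans 0.0833333° lon × 0.0416667° lat. Centre is SW corner plus half of each.
latitude -38.5208, longitude -178.8750.

-38.5208, -178.8750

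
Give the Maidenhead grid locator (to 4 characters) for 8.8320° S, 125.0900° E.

Add 180° to longitude and 90° to latitude: 305.09, 81.17.
Field: lon ⌊305.09/20⌋ = 15 → P; lat ⌊81.17/10⌋ = 8 → I.
Square: lon ⌊5.09/2⌋ = 2; lat ⌊1.17/1⌋ = 1.

PI21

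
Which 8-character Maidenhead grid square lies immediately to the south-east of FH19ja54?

FH19ja63

Longitude extended square 5; +1 → 6.
Latitude extended square 4; −1 → 3.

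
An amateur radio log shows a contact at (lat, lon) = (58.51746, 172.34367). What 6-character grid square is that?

Add 180° to longitude and 90° to latitude: 352.3437, 148.5175.
Field: 352.3437/20 → 17 → R, 148.5175/10 → 14 → O; chars RO.
Square: 12.3437/2 → 6, 8.5175/1 → 8; chars 68.
Subsquare: 0.3437/0.0833333 → 4 → e, 0.5175/0.0416667 → 12 → m; chars em.

RO68em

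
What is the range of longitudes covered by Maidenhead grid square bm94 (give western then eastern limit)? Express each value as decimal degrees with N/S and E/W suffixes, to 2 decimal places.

Field B=1, M=12: +1·20° lon, +12·10° lat → SW at lon -160°, lat 30°.
Square 9, 4: +9·2° lon, +4·1° lat → SW at lon -142°, lat 34°.
Cell spans 2° lon × 1° lat.
west 142.00° W, east 140.00° W.

142.00° W, 140.00° W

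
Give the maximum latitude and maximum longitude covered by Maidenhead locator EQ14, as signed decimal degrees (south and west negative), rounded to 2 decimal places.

75.00, -96.00

Field E=4, Q=16: +4·20° lon, +16·10° lat → SW at lon -100°, lat 70°.
Square 1, 4: +1·2° lon, +4·1° lat → SW at lon -98°, lat 74°.
Cell spans 2° lon × 1° lat. NE corner is SW corner plus one full cell.
latitude 75.00, longitude -96.00.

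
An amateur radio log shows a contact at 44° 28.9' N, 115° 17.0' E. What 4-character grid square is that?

ON74

Shift to the Maidenhead origin (180°W, 90°S): lon 295.28, lat 134.48.
Field: lon ⌊295.28/20⌋ = 14 → O; lat ⌊134.48/10⌋ = 13 → N.
Square: lon ⌊15.28/2⌋ = 7; lat ⌊4.48/1⌋ = 4.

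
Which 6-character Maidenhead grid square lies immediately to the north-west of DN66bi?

Longitude subsquare b = 1; −1 → 0 = a.
Latitude subsquare i = 8; +1 → 9 = j.

DN66aj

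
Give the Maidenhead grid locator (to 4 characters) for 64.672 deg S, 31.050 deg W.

HC45

Shift to the Maidenhead origin (180°W, 90°S): lon 148.95, lat 25.33.
Field: 148.95/20 → 7 → H, 25.33/10 → 2 → C; chars HC.
Square: 8.95/2 → 4, 5.33/1 → 5; chars 45.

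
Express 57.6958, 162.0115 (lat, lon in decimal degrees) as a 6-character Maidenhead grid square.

Offset from 180°W / 90°S: lon 342.0115°, lat 147.6958°.
Field: 342.0115/20 → 17 → R, 147.6958/10 → 14 → O; chars RO.
Square: 2.0115/2 → 1, 7.6958/1 → 7; chars 17.
Subsquare: 0.0115/0.0833333 → 0 → a, 0.6958/0.0416667 → 16 → q; chars aq.

RO17aq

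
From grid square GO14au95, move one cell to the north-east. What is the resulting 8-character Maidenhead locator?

GO14bu06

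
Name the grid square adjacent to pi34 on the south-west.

Longitude square 3; −1 → 2.
Latitude square 4; −1 → 3.

PI23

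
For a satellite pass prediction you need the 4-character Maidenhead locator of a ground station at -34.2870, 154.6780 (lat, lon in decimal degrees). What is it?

QF75

Offset from 180°W / 90°S: lon 334.68°, lat 55.71°.
Field: lon ⌊334.68/20⌋ = 16 → Q; lat ⌊55.71/10⌋ = 5 → F.
Square: lon ⌊14.68/2⌋ = 7; lat ⌊5.71/1⌋ = 5.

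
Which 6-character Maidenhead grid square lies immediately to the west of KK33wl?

KK33vl

Longitude subsquare w = 22; −1 → 21 = v.
The latitude characters are unchanged.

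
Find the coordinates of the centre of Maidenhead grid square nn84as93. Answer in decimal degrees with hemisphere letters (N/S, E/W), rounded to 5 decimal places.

Field N=13, N=13: +13·20° lon, +13·10° lat → SW at lon 80°, lat 40°.
Square 8, 4: +8·2° lon, +4·1° lat → SW at lon 96°, lat 44°.
Subsquare a=0, s=18: +0·0.0833333° lon, +18·0.0416667° lat → SW at lon 96°, lat 44.75°.
Extended square 9, 3: +9·0.00833333° lon, +3·0.00416667° lat → SW at lon 96.075°, lat 44.7625°.
Cell spans 0.00833333° lon × 0.00416667° lat. Centre is SW corner plus half of each.
latitude 44.76458° N, longitude 96.07917° E.

44.76458° N, 96.07917° E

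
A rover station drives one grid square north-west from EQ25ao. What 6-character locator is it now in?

Longitude subsquare a = 0; −1 → -1, wraps to 23 = x, carry into square.
Longitude square 2; −1 → 1.
Latitude subsquare o = 14; +1 → 15 = p.

EQ15xp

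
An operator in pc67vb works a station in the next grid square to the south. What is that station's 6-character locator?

PC67va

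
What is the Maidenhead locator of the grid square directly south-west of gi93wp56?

GI93wp45

Longitude extended square 5; −1 → 4.
Latitude extended square 6; −1 → 5.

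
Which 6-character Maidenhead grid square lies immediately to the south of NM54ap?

NM54ao

Latitude subsquare p = 15; −1 → 14 = o.
The longitude characters are unchanged.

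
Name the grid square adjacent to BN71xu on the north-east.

BN81av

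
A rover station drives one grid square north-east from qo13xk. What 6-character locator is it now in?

QO23al

Longitude subsquare x = 23; +1 → 24, wraps to 0 = a, carry into square.
Longitude square 1; +1 → 2.
Latitude subsquare k = 10; +1 → 11 = l.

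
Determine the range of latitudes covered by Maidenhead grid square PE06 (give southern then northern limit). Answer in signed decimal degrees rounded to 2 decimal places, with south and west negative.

Field P=15, E=4: +15·20° lon, +4·10° lat → SW at lon 120°, lat -50°.
Square 0, 6: +0·2° lon, +6·1° lat → SW at lon 120°, lat -44°.
Cell spans 2° lon × 1° lat.
south -44.00, north -43.00.

-44.00, -43.00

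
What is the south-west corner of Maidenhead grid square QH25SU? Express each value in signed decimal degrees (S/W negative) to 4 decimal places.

-14.1667, 145.5000

Field Q=16, H=7: +16·20° lon, +7·10° lat → SW at lon 140°, lat -20°.
Square 2, 5: +2·2° lon, +5·1° lat → SW at lon 144°, lat -15°.
Subsquare s=18, u=20: +18·0.0833333° lon, +20·0.0416667° lat → SW at lon 145.5°, lat -14.1667°.
latitude -14.1667, longitude 145.5000.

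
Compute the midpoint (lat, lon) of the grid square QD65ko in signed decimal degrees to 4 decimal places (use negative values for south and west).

-54.3958, 152.8750

Field Q=16, D=3: +16·20° lon, +3·10° lat → SW at lon 140°, lat -60°.
Square 6, 5: +6·2° lon, +5·1° lat → SW at lon 152°, lat -55°.
Subsquare k=10, o=14: +10·0.0833333° lon, +14·0.0416667° lat → SW at lon 152.833°, lat -54.4167°.
Cell spans 0.0833333° lon × 0.0416667° lat. Centre is SW corner plus half of each.
latitude -54.3958, longitude 152.8750.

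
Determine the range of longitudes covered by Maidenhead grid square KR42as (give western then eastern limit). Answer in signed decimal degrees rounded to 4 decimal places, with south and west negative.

Field K=10, R=17: +10·20° lon, +17·10° lat → SW at lon 20°, lat 80°.
Square 4, 2: +4·2° lon, +2·1° lat → SW at lon 28°, lat 82°.
Subsquare a=0, s=18: +0·0.0833333° lon, +18·0.0416667° lat → SW at lon 28°, lat 82.75°.
Cell spans 0.0833333° lon × 0.0416667° lat.
west 28.0000, east 28.0833.

28.0000, 28.0833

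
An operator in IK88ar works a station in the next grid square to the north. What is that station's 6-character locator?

Latitude subsquare r = 17; +1 → 18 = s.
The longitude characters are unchanged.

IK88as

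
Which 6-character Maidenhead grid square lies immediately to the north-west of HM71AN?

Longitude subsquare a = 0; −1 → -1, wraps to 23 = x, carry into square.
Longitude square 7; −1 → 6.
Latitude subsquare n = 13; +1 → 14 = o.

HM61xo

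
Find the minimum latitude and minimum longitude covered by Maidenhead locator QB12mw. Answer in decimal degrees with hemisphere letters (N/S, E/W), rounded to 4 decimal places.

Field Q=16, B=1: +16·20° lon, +1·10° lat → SW at lon 140°, lat -80°.
Square 1, 2: +1·2° lon, +2·1° lat → SW at lon 142°, lat -78°.
Subsquare m=12, w=22: +12·0.0833333° lon, +22·0.0416667° lat → SW at lon 143°, lat -77.0833°.
latitude 77.0833° S, longitude 143.0000° E.

77.0833° S, 143.0000° E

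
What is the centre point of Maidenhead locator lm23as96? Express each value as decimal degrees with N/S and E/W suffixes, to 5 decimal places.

Field L=11, M=12: +11·20° lon, +12·10° lat → SW at lon 40°, lat 30°.
Square 2, 3: +2·2° lon, +3·1° lat → SW at lon 44°, lat 33°.
Subsquare a=0, s=18: +0·0.0833333° lon, +18·0.0416667° lat → SW at lon 44°, lat 33.75°.
Extended square 9, 6: +9·0.00833333° lon, +6·0.00416667° lat → SW at lon 44.075°, lat 33.775°.
Cell spans 0.00833333° lon × 0.00416667° lat. Centre is SW corner plus half of each.
latitude 33.77708° N, longitude 44.07917° E.

33.77708° N, 44.07917° E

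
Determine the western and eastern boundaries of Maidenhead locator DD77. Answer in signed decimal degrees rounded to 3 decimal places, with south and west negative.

Field D=3, D=3: +3·20° lon, +3·10° lat → SW at lon -120°, lat -60°.
Square 7, 7: +7·2° lon, +7·1° lat → SW at lon -106°, lat -53°.
Cell spans 2° lon × 1° lat.
west -106.000, east -104.000.

-106.000, -104.000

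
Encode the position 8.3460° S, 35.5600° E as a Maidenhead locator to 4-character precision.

KI71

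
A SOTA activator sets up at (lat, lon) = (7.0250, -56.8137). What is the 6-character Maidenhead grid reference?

Add 180° to longitude and 90° to latitude: 123.1863, 97.0250.
Field: lon ⌊123.1863/20⌋ = 6 → G; lat ⌊97.0250/10⌋ = 9 → J.
Square: lon ⌊3.1863/2⌋ = 1; lat ⌊7.0250/1⌋ = 7.
Subsquare: lon ⌊1.1863/0.0833333⌋ = 14 → o; lat ⌊0.0250/0.0416667⌋ = 0 → a.

GJ17oa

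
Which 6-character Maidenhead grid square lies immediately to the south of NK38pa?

NK37px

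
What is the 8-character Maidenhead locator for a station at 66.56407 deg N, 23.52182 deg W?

HP86fn75

Offset from 180°W / 90°S: lon 156.47818°, lat 156.56407°.
Field: lon ⌊156.47818/20⌋ = 7 → H; lat ⌊156.56407/10⌋ = 15 → P.
Square: lon ⌊16.47818/2⌋ = 8; lat ⌊6.56407/1⌋ = 6.
Subsquare: lon ⌊0.47818/0.0833333⌋ = 5 → f; lat ⌊0.56407/0.0416667⌋ = 13 → n.
Extended square: lon ⌊0.06151/0.00833333⌋ = 7; lat ⌊0.02240/0.00416667⌋ = 5.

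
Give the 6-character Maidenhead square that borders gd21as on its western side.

GD11xs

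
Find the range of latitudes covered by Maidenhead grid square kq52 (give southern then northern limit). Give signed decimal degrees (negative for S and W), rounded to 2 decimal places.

Field K=10, Q=16: +10·20° lon, +16·10° lat → SW at lon 20°, lat 70°.
Square 5, 2: +5·2° lon, +2·1° lat → SW at lon 30°, lat 72°.
Cell spans 2° lon × 1° lat.
south 72.00, north 73.00.

72.00, 73.00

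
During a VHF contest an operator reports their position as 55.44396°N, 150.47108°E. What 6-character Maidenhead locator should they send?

QO55fk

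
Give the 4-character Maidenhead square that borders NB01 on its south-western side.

Longitude square 0; −1 → -1, wraps to 9, carry into field.
Longitude field N = 13; −1 → 12 = M.
Latitude square 1; −1 → 0.

MB90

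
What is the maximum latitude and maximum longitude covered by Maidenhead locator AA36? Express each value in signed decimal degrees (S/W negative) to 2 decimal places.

Field A=0, A=0: +0·20° lon, +0·10° lat → SW at lon -180°, lat -90°.
Square 3, 6: +3·2° lon, +6·1° lat → SW at lon -174°, lat -84°.
Cell spans 2° lon × 1° lat. NE corner is SW corner plus one full cell.
latitude -83.00, longitude -172.00.

-83.00, -172.00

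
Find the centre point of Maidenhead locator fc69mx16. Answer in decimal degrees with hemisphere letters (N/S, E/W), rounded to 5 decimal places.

60.01458° S, 66.98750° W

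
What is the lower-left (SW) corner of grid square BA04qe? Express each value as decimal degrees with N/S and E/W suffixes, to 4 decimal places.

85.8333° S, 158.6667° W

Field B=1, A=0: +1·20° lon, +0·10° lat → SW at lon -160°, lat -90°.
Square 0, 4: +0·2° lon, +4·1° lat → SW at lon -160°, lat -86°.
Subsquare q=16, e=4: +16·0.0833333° lon, +4·0.0416667° lat → SW at lon -158.667°, lat -85.8333°.
latitude 85.8333° S, longitude 158.6667° W.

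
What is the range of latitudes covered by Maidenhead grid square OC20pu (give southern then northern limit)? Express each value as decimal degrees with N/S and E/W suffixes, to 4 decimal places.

69.1667° S, 69.1250° S

Field O=14, C=2: +14·20° lon, +2·10° lat → SW at lon 100°, lat -70°.
Square 2, 0: +2·2° lon, +0·1° lat → SW at lon 104°, lat -70°.
Subsquare p=15, u=20: +15·0.0833333° lon, +20·0.0416667° lat → SW at lon 105.25°, lat -69.1667°.
Cell spans 0.0833333° lon × 0.0416667° lat.
south 69.1667° S, north 69.1250° S.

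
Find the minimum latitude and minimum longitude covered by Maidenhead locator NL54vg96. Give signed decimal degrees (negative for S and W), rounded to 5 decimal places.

Field N=13, L=11: +13·20° lon, +11·10° lat → SW at lon 80°, lat 20°.
Square 5, 4: +5·2° lon, +4·1° lat → SW at lon 90°, lat 24°.
Subsquare v=21, g=6: +21·0.0833333° lon, +6·0.0416667° lat → SW at lon 91.75°, lat 24.25°.
Extended square 9, 6: +9·0.00833333° lon, +6·0.00416667° lat → SW at lon 91.825°, lat 24.275°.
latitude 24.27500, longitude 91.82500.

24.27500, 91.82500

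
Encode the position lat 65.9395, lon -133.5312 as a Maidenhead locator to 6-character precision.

Shift to the Maidenhead origin (180°W, 90°S): lon 46.4688, lat 155.9395.
Field: 46.4688/20 → 2 → C, 155.9395/10 → 15 → P; chars CP.
Square: 6.4688/2 → 3, 5.9395/1 → 5; chars 35.
Subsquare: 0.4688/0.0833333 → 5 → f, 0.9395/0.0416667 → 22 → w; chars fw.

CP35fw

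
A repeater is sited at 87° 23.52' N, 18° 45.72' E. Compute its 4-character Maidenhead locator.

Add 180° to longitude and 90° to latitude: 198.76, 177.39.
Field: 198.76/20 → 9 → J, 177.39/10 → 17 → R; chars JR.
Square: 18.76/2 → 9, 7.39/1 → 7; chars 97.

JR97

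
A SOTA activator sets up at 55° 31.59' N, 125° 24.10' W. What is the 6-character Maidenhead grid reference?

CO75hm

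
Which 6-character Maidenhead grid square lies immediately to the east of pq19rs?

PQ19ss

Longitude subsquare r = 17; +1 → 18 = s.
The latitude characters are unchanged.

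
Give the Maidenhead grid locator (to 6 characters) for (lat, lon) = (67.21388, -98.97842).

Offset from 180°W / 90°S: lon 81.0216°, lat 157.2139°.
Field (20°×10°, letters A–R): 81.0216/20 → 4 → E, 157.2139/10 → 15 → P; chars EP.
Square (2°×1°, digits 0–9): 1.0216/2 → 0, 7.2139/1 → 7; chars 07.
Subsquare (5′×2.5′, letters a–x): 1.0216/0.0833333 → 12 → m, 0.2139/0.0416667 → 5 → f; chars mf.

EP07mf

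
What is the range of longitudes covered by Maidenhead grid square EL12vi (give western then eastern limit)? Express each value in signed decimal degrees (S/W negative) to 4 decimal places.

Field E=4, L=11: +4·20° lon, +11·10° lat → SW at lon -100°, lat 20°.
Square 1, 2: +1·2° lon, +2·1° lat → SW at lon -98°, lat 22°.
Subsquare v=21, i=8: +21·0.0833333° lon, +8·0.0416667° lat → SW at lon -96.25°, lat 22.3333°.
Cell spans 0.0833333° lon × 0.0416667° lat.
west -96.2500, east -96.1667.

-96.2500, -96.1667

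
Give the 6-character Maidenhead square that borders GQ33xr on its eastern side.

Longitude subsquare x = 23; +1 → 24, wraps to 0 = a, carry into square.
Longitude square 3; +1 → 4.
The latitude characters are unchanged.

GQ43ar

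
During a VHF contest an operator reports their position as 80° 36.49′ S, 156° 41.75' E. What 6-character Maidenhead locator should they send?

QA89ij

Shift to the Maidenhead origin (180°W, 90°S): lon 336.6958, lat 9.3918.
Field: 336.6958/20 → 16 → Q, 9.3918/10 → 0 → A; chars QA.
Square: 16.6958/2 → 8, 9.3918/1 → 9; chars 89.
Subsquare: 0.6958/0.0833333 → 8 → i, 0.3918/0.0416667 → 9 → j; chars ij.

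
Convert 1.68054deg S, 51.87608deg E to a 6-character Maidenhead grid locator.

LI58wh

Shift to the Maidenhead origin (180°W, 90°S): lon 231.8761, lat 88.3195.
Field: lon ⌊231.8761/20⌋ = 11 → L; lat ⌊88.3195/10⌋ = 8 → I.
Square: lon ⌊11.8761/2⌋ = 5; lat ⌊8.3195/1⌋ = 8.
Subsquare: lon ⌊1.8761/0.0833333⌋ = 22 → w; lat ⌊0.3195/0.0416667⌋ = 7 → h.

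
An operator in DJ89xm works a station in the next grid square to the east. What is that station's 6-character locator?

DJ99am

Longitude subsquare x = 23; +1 → 24, wraps to 0 = a, carry into square.
Longitude square 8; +1 → 9.
The latitude characters are unchanged.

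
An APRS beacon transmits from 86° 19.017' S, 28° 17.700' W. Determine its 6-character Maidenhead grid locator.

Add 180° to longitude and 90° to latitude: 151.7050, 3.6830.
Field: 151.7050/20 → 7 → H, 3.6830/10 → 0 → A; chars HA.
Square: 11.7050/2 → 5, 3.6830/1 → 3; chars 53.
Subsquare: 1.7050/0.0833333 → 20 → u, 0.6830/0.0416667 → 16 → q; chars uq.

HA53uq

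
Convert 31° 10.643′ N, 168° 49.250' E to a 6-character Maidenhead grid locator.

Shift to the Maidenhead origin (180°W, 90°S): lon 348.8208, lat 121.1774.
Field: 348.8208/20 → 17 → R, 121.1774/10 → 12 → M; chars RM.
Square: 8.8208/2 → 4, 1.1774/1 → 1; chars 41.
Subsquare: 0.8208/0.0833333 → 9 → j, 0.1774/0.0416667 → 4 → e; chars je.

RM41je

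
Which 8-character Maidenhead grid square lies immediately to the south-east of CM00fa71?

CM00fa80

Longitude extended square 7; +1 → 8.
Latitude extended square 1; −1 → 0.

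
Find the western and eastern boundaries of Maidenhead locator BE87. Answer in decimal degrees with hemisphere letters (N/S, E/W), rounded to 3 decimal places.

144.000° W, 142.000° W

Field B=1, E=4: +1·20° lon, +4·10° lat → SW at lon -160°, lat -50°.
Square 8, 7: +8·2° lon, +7·1° lat → SW at lon -144°, lat -43°.
Cell spans 2° lon × 1° lat.
west 144.000° W, east 142.000° W.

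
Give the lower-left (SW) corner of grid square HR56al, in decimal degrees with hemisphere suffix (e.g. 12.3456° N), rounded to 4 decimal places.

Field H=7, R=17: +7·20° lon, +17·10° lat → SW at lon -40°, lat 80°.
Square 5, 6: +5·2° lon, +6·1° lat → SW at lon -30°, lat 86°.
Subsquare a=0, l=11: +0·0.0833333° lon, +11·0.0416667° lat → SW at lon -30°, lat 86.4583°.
latitude 86.4583° N, longitude 30.0000° W.

86.4583° N, 30.0000° W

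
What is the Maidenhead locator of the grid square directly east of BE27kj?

BE27lj

Longitude subsquare k = 10; +1 → 11 = l.
The latitude characters are unchanged.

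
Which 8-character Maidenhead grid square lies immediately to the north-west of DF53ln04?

Longitude extended square 0; −1 → -1, wraps to 9, carry into subsquare.
Longitude subsquare l = 11; −1 → 10 = k.
Latitude extended square 4; +1 → 5.

DF53kn95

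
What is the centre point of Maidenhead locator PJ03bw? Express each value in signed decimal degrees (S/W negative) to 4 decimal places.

3.9375, 120.1250

Field P=15, J=9: +15·20° lon, +9·10° lat → SW at lon 120°, lat 0°.
Square 0, 3: +0·2° lon, +3·1° lat → SW at lon 120°, lat 3°.
Subsquare b=1, w=22: +1·0.0833333° lon, +22·0.0416667° lat → SW at lon 120.083°, lat 3.91667°.
Cell spans 0.0833333° lon × 0.0416667° lat. Centre is SW corner plus half of each.
latitude 3.9375, longitude 120.1250.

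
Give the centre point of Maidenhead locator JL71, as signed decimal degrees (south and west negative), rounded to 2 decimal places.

21.50, 15.00

Field J=9, L=11: +9·20° lon, +11·10° lat → SW at lon 0°, lat 20°.
Square 7, 1: +7·2° lon, +1·1° lat → SW at lon 14°, lat 21°.
Cell spans 2° lon × 1° lat. Centre is SW corner plus half of each.
latitude 21.50, longitude 15.00.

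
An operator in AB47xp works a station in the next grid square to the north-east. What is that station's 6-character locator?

AB57aq

Longitude subsquare x = 23; +1 → 24, wraps to 0 = a, carry into square.
Longitude square 4; +1 → 5.
Latitude subsquare p = 15; +1 → 16 = q.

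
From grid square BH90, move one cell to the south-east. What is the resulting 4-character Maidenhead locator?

Longitude square 9; +1 → 10, wraps to 0, carry into field.
Longitude field B = 1; +1 → 2 = C.
Latitude square 0; −1 → -1, wraps to 9, carry into field.
Latitude field H = 7; −1 → 6 = G.

CG09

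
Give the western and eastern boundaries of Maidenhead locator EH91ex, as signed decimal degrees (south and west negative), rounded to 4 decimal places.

-81.6667, -81.5833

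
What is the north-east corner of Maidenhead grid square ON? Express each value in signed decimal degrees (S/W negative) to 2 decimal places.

50.00, 120.00

Field O=14, N=13: +14·20° lon, +13·10° lat → SW at lon 100°, lat 40°.
Cell spans 20° lon × 10° lat. NE corner is SW corner plus one full cell.
latitude 50.00, longitude 120.00.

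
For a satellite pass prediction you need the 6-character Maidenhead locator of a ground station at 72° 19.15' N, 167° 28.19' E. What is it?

RQ32rh

Shift to the Maidenhead origin (180°W, 90°S): lon 347.4698, lat 162.3192.
Field: 347.4698/20 → 17 → R, 162.3192/10 → 16 → Q; chars RQ.
Square: 7.4698/2 → 3, 2.3192/1 → 2; chars 32.
Subsquare: 1.4698/0.0833333 → 17 → r, 0.3192/0.0416667 → 7 → h; chars rh.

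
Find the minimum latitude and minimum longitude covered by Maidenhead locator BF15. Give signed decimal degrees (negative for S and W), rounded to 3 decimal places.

Field B=1, F=5: +1·20° lon, +5·10° lat → SW at lon -160°, lat -40°.
Square 1, 5: +1·2° lon, +5·1° lat → SW at lon -158°, lat -35°.
latitude -35.000, longitude -158.000.

-35.000, -158.000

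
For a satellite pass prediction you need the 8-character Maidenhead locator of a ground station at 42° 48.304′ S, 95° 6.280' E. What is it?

NE77ne26

Offset from 180°W / 90°S: lon 275.10467°, lat 47.19493°.
Field (20°×10°, letters A–R): 275.10467/20 → 13 → N, 47.19493/10 → 4 → E; chars NE.
Square (2°×1°, digits 0–9): 15.10467/2 → 7, 7.19493/1 → 7; chars 77.
Subsquare (5′×2.5′, letters a–x): 1.10467/0.0833333 → 13 → n, 0.19493/0.0416667 → 4 → e; chars ne.
Extended square (30″×15″, digits 0–9): 0.02133/0.00833333 → 2, 0.02827/0.00416667 → 6; chars 26.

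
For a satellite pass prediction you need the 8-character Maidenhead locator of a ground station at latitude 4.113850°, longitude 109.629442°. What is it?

OJ44tc57

Add 180° to longitude and 90° to latitude: 289.62944, 94.11385.
Field: lon ⌊289.62944/20⌋ = 14 → O; lat ⌊94.11385/10⌋ = 9 → J.
Square: lon ⌊9.62944/2⌋ = 4; lat ⌊4.11385/1⌋ = 4.
Subsquare: lon ⌊1.62944/0.0833333⌋ = 19 → t; lat ⌊0.11385/0.0416667⌋ = 2 → c.
Extended square: lon ⌊0.04611/0.00833333⌋ = 5; lat ⌊0.03052/0.00416667⌋ = 7.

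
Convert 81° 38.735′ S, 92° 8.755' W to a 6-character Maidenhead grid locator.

Add 180° to longitude and 90° to latitude: 87.8541, 8.3544.
Field: lon ⌊87.8541/20⌋ = 4 → E; lat ⌊8.3544/10⌋ = 0 → A.
Square: lon ⌊7.8541/2⌋ = 3; lat ⌊8.3544/1⌋ = 8.
Subsquare: lon ⌊1.8541/0.0833333⌋ = 22 → w; lat ⌊0.3544/0.0416667⌋ = 8 → i.

EA38wi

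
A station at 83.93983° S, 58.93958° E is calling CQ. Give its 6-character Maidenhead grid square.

LA96lb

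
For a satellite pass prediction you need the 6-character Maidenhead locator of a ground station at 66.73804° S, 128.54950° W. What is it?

Shift to the Maidenhead origin (180°W, 90°S): lon 51.4505, lat 23.2620.
Field: lon ⌊51.4505/20⌋ = 2 → C; lat ⌊23.2620/10⌋ = 2 → C.
Square: lon ⌊11.4505/2⌋ = 5; lat ⌊3.2620/1⌋ = 3.
Subsquare: lon ⌊1.4505/0.0833333⌋ = 17 → r; lat ⌊0.2620/0.0416667⌋ = 6 → g.

CC53rg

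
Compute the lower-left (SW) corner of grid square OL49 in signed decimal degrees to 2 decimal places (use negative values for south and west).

29.00, 108.00

Field O=14, L=11: +14·20° lon, +11·10° lat → SW at lon 100°, lat 20°.
Square 4, 9: +4·2° lon, +9·1° lat → SW at lon 108°, lat 29°.
latitude 29.00, longitude 108.00.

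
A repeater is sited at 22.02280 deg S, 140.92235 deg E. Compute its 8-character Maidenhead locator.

Shift to the Maidenhead origin (180°W, 90°S): lon 320.92235, lat 67.97720.
Field: lon ⌊320.92235/20⌋ = 16 → Q; lat ⌊67.97720/10⌋ = 6 → G.
Square: lon ⌊0.92235/2⌋ = 0; lat ⌊7.97720/1⌋ = 7.
Subsquare: lon ⌊0.92235/0.0833333⌋ = 11 → l; lat ⌊0.97720/0.0416667⌋ = 23 → x.
Extended square: lon ⌊0.00568/0.00833333⌋ = 0; lat ⌊0.01887/0.00416667⌋ = 4.

QG07lx04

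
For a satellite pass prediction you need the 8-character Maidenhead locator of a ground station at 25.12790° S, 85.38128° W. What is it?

EG74hu49

Shift to the Maidenhead origin (180°W, 90°S): lon 94.61872, lat 64.87210.
Field: 94.61872/20 → 4 → E, 64.87210/10 → 6 → G; chars EG.
Square: 14.61872/2 → 7, 4.87210/1 → 4; chars 74.
Subsquare: 0.61872/0.0833333 → 7 → h, 0.87210/0.0416667 → 20 → u; chars hu.
Extended square: 0.03539/0.00833333 → 4, 0.03877/0.00416667 → 9; chars 49.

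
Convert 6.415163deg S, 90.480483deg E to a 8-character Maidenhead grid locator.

NI53fo70

Add 180° to longitude and 90° to latitude: 270.48048, 83.58484.
Field: lon ⌊270.48048/20⌋ = 13 → N; lat ⌊83.58484/10⌋ = 8 → I.
Square: lon ⌊10.48048/2⌋ = 5; lat ⌊3.58484/1⌋ = 3.
Subsquare: lon ⌊0.48048/0.0833333⌋ = 5 → f; lat ⌊0.58484/0.0416667⌋ = 14 → o.
Extended square: lon ⌊0.06382/0.00833333⌋ = 7; lat ⌊0.00150/0.00416667⌋ = 0.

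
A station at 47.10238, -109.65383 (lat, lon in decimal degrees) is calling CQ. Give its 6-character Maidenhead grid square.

DN57ec

Offset from 180°W / 90°S: lon 70.3462°, lat 137.1024°.
Field (20°×10°, letters A–R): 70.3462/20 → 3 → D, 137.1024/10 → 13 → N; chars DN.
Square (2°×1°, digits 0–9): 10.3462/2 → 5, 7.1024/1 → 7; chars 57.
Subsquare (5′×2.5′, letters a–x): 0.3462/0.0833333 → 4 → e, 0.1024/0.0416667 → 2 → c; chars ec.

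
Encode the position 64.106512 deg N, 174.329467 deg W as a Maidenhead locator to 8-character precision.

AP24uc05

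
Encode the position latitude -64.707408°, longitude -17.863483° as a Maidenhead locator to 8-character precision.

Add 180° to longitude and 90° to latitude: 162.13652, 25.29259.
Field: 162.13652/20 → 8 → I, 25.29259/10 → 2 → C; chars IC.
Square: 2.13652/2 → 1, 5.29259/1 → 5; chars 15.
Subsquare: 0.13652/0.0833333 → 1 → b, 0.29259/0.0416667 → 7 → h; chars bh.
Extended square: 0.05318/0.00833333 → 6, 0.00093/0.00416667 → 0; chars 60.

IC15bh60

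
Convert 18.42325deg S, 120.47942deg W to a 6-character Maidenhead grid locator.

CH91sn

Add 180° to longitude and 90° to latitude: 59.5206, 71.5768.
Field (20°×10°, letters A–R): 59.5206/20 → 2 → C, 71.5768/10 → 7 → H; chars CH.
Square (2°×1°, digits 0–9): 19.5206/2 → 9, 1.5768/1 → 1; chars 91.
Subsquare (5′×2.5′, letters a–x): 1.5206/0.0833333 → 18 → s, 0.5768/0.0416667 → 13 → n; chars sn.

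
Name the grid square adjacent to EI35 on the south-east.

Longitude square 3; +1 → 4.
Latitude square 5; −1 → 4.

EI44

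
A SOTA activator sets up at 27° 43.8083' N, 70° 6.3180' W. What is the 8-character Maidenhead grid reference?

Offset from 180°W / 90°S: lon 109.89470°, lat 117.73014°.
Field: 109.89470/20 → 5 → F, 117.73014/10 → 11 → L; chars FL.
Square: 9.89470/2 → 4, 7.73014/1 → 7; chars 47.
Subsquare: 1.89470/0.0833333 → 22 → w, 0.73014/0.0416667 → 17 → r; chars wr.
Extended square: 0.06137/0.00833333 → 7, 0.02180/0.00416667 → 5; chars 75.

FL47wr75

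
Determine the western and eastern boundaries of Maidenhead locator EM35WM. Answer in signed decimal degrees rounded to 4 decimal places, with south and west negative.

Field E=4, M=12: +4·20° lon, +12·10° lat → SW at lon -100°, lat 30°.
Square 3, 5: +3·2° lon, +5·1° lat → SW at lon -94°, lat 35°.
Subsquare w=22, m=12: +22·0.0833333° lon, +12·0.0416667° lat → SW at lon -92.1667°, lat 35.5°.
Cell spans 0.0833333° lon × 0.0416667° lat.
west -92.1667, east -92.0833.

-92.1667, -92.0833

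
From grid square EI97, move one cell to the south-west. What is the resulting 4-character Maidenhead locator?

EI86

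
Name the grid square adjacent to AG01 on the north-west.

Longitude square 0; −1 → -1, wraps to 9, carry into field.
Longitude field A = 0; −1 → -1, wraps to 17 = R, wrapping around the antimeridian.
Latitude square 1; +1 → 2.

RG92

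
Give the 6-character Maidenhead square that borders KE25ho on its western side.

Longitude subsquare h = 7; −1 → 6 = g.
The latitude characters are unchanged.

KE25go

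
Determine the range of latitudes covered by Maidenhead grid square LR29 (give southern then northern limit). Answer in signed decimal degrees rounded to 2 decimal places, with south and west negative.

89.00, 90.00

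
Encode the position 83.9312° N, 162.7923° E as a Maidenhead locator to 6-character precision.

Shift to the Maidenhead origin (180°W, 90°S): lon 342.7923, lat 173.9312.
Field: lon ⌊342.7923/20⌋ = 17 → R; lat ⌊173.9312/10⌋ = 17 → R.
Square: lon ⌊2.7923/2⌋ = 1; lat ⌊3.9312/1⌋ = 3.
Subsquare: lon ⌊0.7923/0.0833333⌋ = 9 → j; lat ⌊0.9312/0.0416667⌋ = 22 → w.

RR13jw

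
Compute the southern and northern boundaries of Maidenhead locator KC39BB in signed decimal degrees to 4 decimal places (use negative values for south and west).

-60.9583, -60.9167

Field K=10, C=2: +10·20° lon, +2·10° lat → SW at lon 20°, lat -70°.
Square 3, 9: +3·2° lon, +9·1° lat → SW at lon 26°, lat -61°.
Subsquare b=1, b=1: +1·0.0833333° lon, +1·0.0416667° lat → SW at lon 26.0833°, lat -60.9583°.
Cell spans 0.0833333° lon × 0.0416667° lat.
south -60.9583, north -60.9167.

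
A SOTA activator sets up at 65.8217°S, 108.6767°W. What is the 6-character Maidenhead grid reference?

DC54pe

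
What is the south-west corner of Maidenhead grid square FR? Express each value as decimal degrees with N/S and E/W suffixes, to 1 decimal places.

Field F=5, R=17: +5·20° lon, +17·10° lat → SW at lon -80°, lat 80°.
latitude 80.0° N, longitude 80.0° W.

80.0° N, 80.0° W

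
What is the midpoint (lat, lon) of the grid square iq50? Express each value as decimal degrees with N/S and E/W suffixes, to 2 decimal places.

70.50° N, 9.00° W

Field I=8, Q=16: +8·20° lon, +16·10° lat → SW at lon -20°, lat 70°.
Square 5, 0: +5·2° lon, +0·1° lat → SW at lon -10°, lat 70°.
Cell spans 2° lon × 1° lat. Centre is SW corner plus half of each.
latitude 70.50° N, longitude 9.00° W.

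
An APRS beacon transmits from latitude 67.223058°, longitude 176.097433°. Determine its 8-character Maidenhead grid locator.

Add 180° to longitude and 90° to latitude: 356.09743, 157.22306.
Field: 356.09743/20 → 17 → R, 157.22306/10 → 15 → P; chars RP.
Square: 16.09743/2 → 8, 7.22306/1 → 7; chars 87.
Subsquare: 0.09743/0.0833333 → 1 → b, 0.22306/0.0416667 → 5 → f; chars bf.
Extended square: 0.01410/0.00833333 → 1, 0.01472/0.00416667 → 3; chars 13.

RP87bf13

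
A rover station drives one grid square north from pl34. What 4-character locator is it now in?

PL35

Latitude square 4; +1 → 5.
The longitude characters are unchanged.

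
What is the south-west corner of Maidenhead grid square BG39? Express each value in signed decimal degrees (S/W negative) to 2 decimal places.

-21.00, -154.00

Field B=1, G=6: +1·20° lon, +6·10° lat → SW at lon -160°, lat -30°.
Square 3, 9: +3·2° lon, +9·1° lat → SW at lon -154°, lat -21°.
latitude -21.00, longitude -154.00.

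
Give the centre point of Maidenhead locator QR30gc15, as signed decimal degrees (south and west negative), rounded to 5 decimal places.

Field Q=16, R=17: +16·20° lon, +17·10° lat → SW at lon 140°, lat 80°.
Square 3, 0: +3·2° lon, +0·1° lat → SW at lon 146°, lat 80°.
Subsquare g=6, c=2: +6·0.0833333° lon, +2·0.0416667° lat → SW at lon 146.5°, lat 80.0833°.
Extended square 1, 5: +1·0.00833333° lon, +5·0.00416667° lat → SW at lon 146.508°, lat 80.1042°.
Cell spans 0.00833333° lon × 0.00416667° lat. Centre is SW corner plus half of each.
latitude 80.10625, longitude 146.51250.

80.10625, 146.51250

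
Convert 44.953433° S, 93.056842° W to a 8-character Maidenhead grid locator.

Add 180° to longitude and 90° to latitude: 86.94316, 45.04657.
Field (20°×10°, letters A–R): lon ⌊86.94316/20⌋ = 4 → E; lat ⌊45.04657/10⌋ = 4 → E.
Square (2°×1°, digits 0–9): lon ⌊6.94316/2⌋ = 3; lat ⌊5.04657/1⌋ = 5.
Subsquare (5′×2.5′, letters a–x): lon ⌊0.94316/0.0833333⌋ = 11 → l; lat ⌊0.04657/0.0416667⌋ = 1 → b.
Extended square (30″×15″, digits 0–9): lon ⌊0.02649/0.00833333⌋ = 3; lat ⌊0.00490/0.00416667⌋ = 1.

EE35lb31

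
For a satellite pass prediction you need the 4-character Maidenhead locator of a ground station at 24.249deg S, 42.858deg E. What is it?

LG15

Add 180° to longitude and 90° to latitude: 222.86, 65.75.
Field (20°×10°, letters A–R): lon ⌊222.86/20⌋ = 11 → L; lat ⌊65.75/10⌋ = 6 → G.
Square (2°×1°, digits 0–9): lon ⌊2.86/2⌋ = 1; lat ⌊5.75/1⌋ = 5.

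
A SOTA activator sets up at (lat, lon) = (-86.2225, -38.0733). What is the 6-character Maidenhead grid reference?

HA03xs

Shift to the Maidenhead origin (180°W, 90°S): lon 141.9267, lat 3.7775.
Field: lon ⌊141.9267/20⌋ = 7 → H; lat ⌊3.7775/10⌋ = 0 → A.
Square: lon ⌊1.9267/2⌋ = 0; lat ⌊3.7775/1⌋ = 3.
Subsquare: lon ⌊1.9267/0.0833333⌋ = 23 → x; lat ⌊0.7775/0.0416667⌋ = 18 → s.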